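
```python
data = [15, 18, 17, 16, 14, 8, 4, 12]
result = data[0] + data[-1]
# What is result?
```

data has length 8. data[0] = 15.
data has length 8. Negative index -1 maps to positive index 8 + (-1) = 7. data[7] = 12.
Sum: 15 + 12 = 27.

27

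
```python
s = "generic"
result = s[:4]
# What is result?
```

s has length 7. The slice s[:4] selects indices [0, 1, 2, 3] (0->'g', 1->'e', 2->'n', 3->'e'), giving 'gene'.

'gene'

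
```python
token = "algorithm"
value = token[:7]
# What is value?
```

token has length 9. The slice token[:7] selects indices [0, 1, 2, 3, 4, 5, 6] (0->'a', 1->'l', 2->'g', 3->'o', 4->'r', 5->'i', 6->'t'), giving 'algorit'.

'algorit'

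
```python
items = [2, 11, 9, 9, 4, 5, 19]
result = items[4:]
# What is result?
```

items has length 7. The slice items[4:] selects indices [4, 5, 6] (4->4, 5->5, 6->19), giving [4, 5, 19].

[4, 5, 19]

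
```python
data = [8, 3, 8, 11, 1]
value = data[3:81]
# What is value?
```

data has length 5. The slice data[3:81] selects indices [3, 4] (3->11, 4->1), giving [11, 1].

[11, 1]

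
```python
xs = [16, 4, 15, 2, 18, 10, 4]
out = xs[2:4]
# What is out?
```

xs has length 7. The slice xs[2:4] selects indices [2, 3] (2->15, 3->2), giving [15, 2].

[15, 2]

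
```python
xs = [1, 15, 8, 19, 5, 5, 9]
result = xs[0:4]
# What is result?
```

xs has length 7. The slice xs[0:4] selects indices [0, 1, 2, 3] (0->1, 1->15, 2->8, 3->19), giving [1, 15, 8, 19].

[1, 15, 8, 19]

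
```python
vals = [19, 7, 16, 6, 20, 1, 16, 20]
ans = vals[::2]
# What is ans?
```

vals has length 8. The slice vals[::2] selects indices [0, 2, 4, 6] (0->19, 2->16, 4->20, 6->16), giving [19, 16, 20, 16].

[19, 16, 20, 16]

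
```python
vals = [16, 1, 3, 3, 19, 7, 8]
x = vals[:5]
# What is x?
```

vals has length 7. The slice vals[:5] selects indices [0, 1, 2, 3, 4] (0->16, 1->1, 2->3, 3->3, 4->19), giving [16, 1, 3, 3, 19].

[16, 1, 3, 3, 19]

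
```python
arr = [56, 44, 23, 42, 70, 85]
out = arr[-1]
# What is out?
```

arr has length 6. Negative index -1 maps to positive index 6 + (-1) = 5. arr[5] = 85.

85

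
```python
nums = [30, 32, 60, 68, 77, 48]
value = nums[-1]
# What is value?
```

nums has length 6. Negative index -1 maps to positive index 6 + (-1) = 5. nums[5] = 48.

48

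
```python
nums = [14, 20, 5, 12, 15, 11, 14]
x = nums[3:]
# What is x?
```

nums has length 7. The slice nums[3:] selects indices [3, 4, 5, 6] (3->12, 4->15, 5->11, 6->14), giving [12, 15, 11, 14].

[12, 15, 11, 14]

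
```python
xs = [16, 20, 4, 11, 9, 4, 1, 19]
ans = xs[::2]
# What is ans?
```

xs has length 8. The slice xs[::2] selects indices [0, 2, 4, 6] (0->16, 2->4, 4->9, 6->1), giving [16, 4, 9, 1].

[16, 4, 9, 1]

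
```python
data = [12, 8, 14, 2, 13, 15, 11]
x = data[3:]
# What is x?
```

data has length 7. The slice data[3:] selects indices [3, 4, 5, 6] (3->2, 4->13, 5->15, 6->11), giving [2, 13, 15, 11].

[2, 13, 15, 11]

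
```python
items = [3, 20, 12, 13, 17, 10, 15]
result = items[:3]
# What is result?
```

items has length 7. The slice items[:3] selects indices [0, 1, 2] (0->3, 1->20, 2->12), giving [3, 20, 12].

[3, 20, 12]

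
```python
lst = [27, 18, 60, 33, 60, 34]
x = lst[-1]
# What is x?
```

lst has length 6. Negative index -1 maps to positive index 6 + (-1) = 5. lst[5] = 34.

34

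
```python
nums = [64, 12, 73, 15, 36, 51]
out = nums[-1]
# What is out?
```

nums has length 6. Negative index -1 maps to positive index 6 + (-1) = 5. nums[5] = 51.

51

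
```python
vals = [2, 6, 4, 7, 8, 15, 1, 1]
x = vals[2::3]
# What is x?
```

vals has length 8. The slice vals[2::3] selects indices [2, 5] (2->4, 5->15), giving [4, 15].

[4, 15]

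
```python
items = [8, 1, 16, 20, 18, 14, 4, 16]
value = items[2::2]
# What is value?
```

items has length 8. The slice items[2::2] selects indices [2, 4, 6] (2->16, 4->18, 6->4), giving [16, 18, 4].

[16, 18, 4]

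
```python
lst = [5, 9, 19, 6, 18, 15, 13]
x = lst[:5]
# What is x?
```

lst has length 7. The slice lst[:5] selects indices [0, 1, 2, 3, 4] (0->5, 1->9, 2->19, 3->6, 4->18), giving [5, 9, 19, 6, 18].

[5, 9, 19, 6, 18]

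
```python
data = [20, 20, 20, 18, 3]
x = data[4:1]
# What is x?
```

data has length 5. The slice data[4:1] resolves to an empty index range, so the result is [].

[]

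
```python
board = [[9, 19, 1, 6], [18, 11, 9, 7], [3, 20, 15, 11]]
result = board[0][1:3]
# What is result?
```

board[0] = [9, 19, 1, 6]. board[0] has length 4. The slice board[0][1:3] selects indices [1, 2] (1->19, 2->1), giving [19, 1].

[19, 1]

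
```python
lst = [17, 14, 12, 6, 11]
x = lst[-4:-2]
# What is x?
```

lst has length 5. The slice lst[-4:-2] selects indices [1, 2] (1->14, 2->12), giving [14, 12].

[14, 12]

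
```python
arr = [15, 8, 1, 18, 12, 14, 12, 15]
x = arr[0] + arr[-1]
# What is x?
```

arr has length 8. arr[0] = 15.
arr has length 8. Negative index -1 maps to positive index 8 + (-1) = 7. arr[7] = 15.
Sum: 15 + 15 = 30.

30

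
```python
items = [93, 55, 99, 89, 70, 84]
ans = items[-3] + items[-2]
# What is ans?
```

items has length 6. Negative index -3 maps to positive index 6 + (-3) = 3. items[3] = 89.
items has length 6. Negative index -2 maps to positive index 6 + (-2) = 4. items[4] = 70.
Sum: 89 + 70 = 159.

159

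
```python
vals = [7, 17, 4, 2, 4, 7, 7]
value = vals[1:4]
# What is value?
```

vals has length 7. The slice vals[1:4] selects indices [1, 2, 3] (1->17, 2->4, 3->2), giving [17, 4, 2].

[17, 4, 2]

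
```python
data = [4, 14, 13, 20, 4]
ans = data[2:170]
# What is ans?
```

data has length 5. The slice data[2:170] selects indices [2, 3, 4] (2->13, 3->20, 4->4), giving [13, 20, 4].

[13, 20, 4]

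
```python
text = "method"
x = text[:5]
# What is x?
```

text has length 6. The slice text[:5] selects indices [0, 1, 2, 3, 4] (0->'m', 1->'e', 2->'t', 3->'h', 4->'o'), giving 'metho'.

'metho'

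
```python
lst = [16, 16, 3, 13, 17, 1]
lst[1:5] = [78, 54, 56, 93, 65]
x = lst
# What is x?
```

lst starts as [16, 16, 3, 13, 17, 1] (length 6). The slice lst[1:5] covers indices [1, 2, 3, 4] with values [16, 3, 13, 17]. Replacing that slice with [78, 54, 56, 93, 65] (different length) produces [16, 78, 54, 56, 93, 65, 1].

[16, 78, 54, 56, 93, 65, 1]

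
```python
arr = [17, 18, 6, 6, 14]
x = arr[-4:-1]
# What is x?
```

arr has length 5. The slice arr[-4:-1] selects indices [1, 2, 3] (1->18, 2->6, 3->6), giving [18, 6, 6].

[18, 6, 6]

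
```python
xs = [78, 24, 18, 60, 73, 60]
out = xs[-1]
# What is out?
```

xs has length 6. Negative index -1 maps to positive index 6 + (-1) = 5. xs[5] = 60.

60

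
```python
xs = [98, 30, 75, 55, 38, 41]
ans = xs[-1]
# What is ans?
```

xs has length 6. Negative index -1 maps to positive index 6 + (-1) = 5. xs[5] = 41.

41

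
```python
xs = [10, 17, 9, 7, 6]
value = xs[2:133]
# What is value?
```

xs has length 5. The slice xs[2:133] selects indices [2, 3, 4] (2->9, 3->7, 4->6), giving [9, 7, 6].

[9, 7, 6]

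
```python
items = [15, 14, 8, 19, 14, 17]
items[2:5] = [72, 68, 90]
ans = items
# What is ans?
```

items starts as [15, 14, 8, 19, 14, 17] (length 6). The slice items[2:5] covers indices [2, 3, 4] with values [8, 19, 14]. Replacing that slice with [72, 68, 90] (same length) produces [15, 14, 72, 68, 90, 17].

[15, 14, 72, 68, 90, 17]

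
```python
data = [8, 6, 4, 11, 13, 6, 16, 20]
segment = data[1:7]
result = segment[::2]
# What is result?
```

data has length 8. The slice data[1:7] selects indices [1, 2, 3, 4, 5, 6] (1->6, 2->4, 3->11, 4->13, 5->6, 6->16), giving [6, 4, 11, 13, 6, 16]. So segment = [6, 4, 11, 13, 6, 16]. segment has length 6. The slice segment[::2] selects indices [0, 2, 4] (0->6, 2->11, 4->6), giving [6, 11, 6].

[6, 11, 6]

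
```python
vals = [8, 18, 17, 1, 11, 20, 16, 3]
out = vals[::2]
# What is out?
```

vals has length 8. The slice vals[::2] selects indices [0, 2, 4, 6] (0->8, 2->17, 4->11, 6->16), giving [8, 17, 11, 16].

[8, 17, 11, 16]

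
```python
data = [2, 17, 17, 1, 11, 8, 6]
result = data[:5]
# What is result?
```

data has length 7. The slice data[:5] selects indices [0, 1, 2, 3, 4] (0->2, 1->17, 2->17, 3->1, 4->11), giving [2, 17, 17, 1, 11].

[2, 17, 17, 1, 11]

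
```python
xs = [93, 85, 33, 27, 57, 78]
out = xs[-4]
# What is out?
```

xs has length 6. Negative index -4 maps to positive index 6 + (-4) = 2. xs[2] = 33.

33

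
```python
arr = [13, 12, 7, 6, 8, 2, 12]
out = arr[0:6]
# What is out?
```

arr has length 7. The slice arr[0:6] selects indices [0, 1, 2, 3, 4, 5] (0->13, 1->12, 2->7, 3->6, 4->8, 5->2), giving [13, 12, 7, 6, 8, 2].

[13, 12, 7, 6, 8, 2]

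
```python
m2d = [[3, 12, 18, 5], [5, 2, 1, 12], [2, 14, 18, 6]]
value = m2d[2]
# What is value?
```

m2d has 3 rows. Row 2 is [2, 14, 18, 6].

[2, 14, 18, 6]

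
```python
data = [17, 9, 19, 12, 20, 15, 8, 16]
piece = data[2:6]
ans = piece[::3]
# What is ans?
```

data has length 8. The slice data[2:6] selects indices [2, 3, 4, 5] (2->19, 3->12, 4->20, 5->15), giving [19, 12, 20, 15]. So piece = [19, 12, 20, 15]. piece has length 4. The slice piece[::3] selects indices [0, 3] (0->19, 3->15), giving [19, 15].

[19, 15]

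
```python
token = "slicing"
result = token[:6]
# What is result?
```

token has length 7. The slice token[:6] selects indices [0, 1, 2, 3, 4, 5] (0->'s', 1->'l', 2->'i', 3->'c', 4->'i', 5->'n'), giving 'slicin'.

'slicin'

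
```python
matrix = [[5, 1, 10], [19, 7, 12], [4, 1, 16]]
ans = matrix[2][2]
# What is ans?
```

matrix[2] = [4, 1, 16]. Taking column 2 of that row yields 16.

16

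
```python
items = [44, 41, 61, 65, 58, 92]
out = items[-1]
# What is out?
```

items has length 6. Negative index -1 maps to positive index 6 + (-1) = 5. items[5] = 92.

92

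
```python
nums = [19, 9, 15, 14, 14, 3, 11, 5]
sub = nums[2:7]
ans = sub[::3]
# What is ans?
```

nums has length 8. The slice nums[2:7] selects indices [2, 3, 4, 5, 6] (2->15, 3->14, 4->14, 5->3, 6->11), giving [15, 14, 14, 3, 11]. So sub = [15, 14, 14, 3, 11]. sub has length 5. The slice sub[::3] selects indices [0, 3] (0->15, 3->3), giving [15, 3].

[15, 3]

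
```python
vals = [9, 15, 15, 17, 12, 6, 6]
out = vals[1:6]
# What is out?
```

vals has length 7. The slice vals[1:6] selects indices [1, 2, 3, 4, 5] (1->15, 2->15, 3->17, 4->12, 5->6), giving [15, 15, 17, 12, 6].

[15, 15, 17, 12, 6]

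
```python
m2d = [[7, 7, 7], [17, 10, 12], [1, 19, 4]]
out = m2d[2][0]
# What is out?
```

m2d[2] = [1, 19, 4]. Taking column 0 of that row yields 1.

1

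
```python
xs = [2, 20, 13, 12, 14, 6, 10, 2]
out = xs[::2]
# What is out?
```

xs has length 8. The slice xs[::2] selects indices [0, 2, 4, 6] (0->2, 2->13, 4->14, 6->10), giving [2, 13, 14, 10].

[2, 13, 14, 10]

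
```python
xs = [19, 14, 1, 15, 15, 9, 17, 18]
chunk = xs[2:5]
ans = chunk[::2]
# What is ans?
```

xs has length 8. The slice xs[2:5] selects indices [2, 3, 4] (2->1, 3->15, 4->15), giving [1, 15, 15]. So chunk = [1, 15, 15]. chunk has length 3. The slice chunk[::2] selects indices [0, 2] (0->1, 2->15), giving [1, 15].

[1, 15]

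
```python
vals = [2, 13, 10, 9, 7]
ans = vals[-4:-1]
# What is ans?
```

vals has length 5. The slice vals[-4:-1] selects indices [1, 2, 3] (1->13, 2->10, 3->9), giving [13, 10, 9].

[13, 10, 9]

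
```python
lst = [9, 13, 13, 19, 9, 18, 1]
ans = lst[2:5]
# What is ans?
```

lst has length 7. The slice lst[2:5] selects indices [2, 3, 4] (2->13, 3->19, 4->9), giving [13, 19, 9].

[13, 19, 9]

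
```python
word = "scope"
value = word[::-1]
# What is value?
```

word has length 5. The slice word[::-1] selects indices [4, 3, 2, 1, 0] (4->'e', 3->'p', 2->'o', 1->'c', 0->'s'), giving 'epocs'.

'epocs'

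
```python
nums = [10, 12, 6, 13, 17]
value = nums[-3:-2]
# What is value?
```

nums has length 5. The slice nums[-3:-2] selects indices [2] (2->6), giving [6].

[6]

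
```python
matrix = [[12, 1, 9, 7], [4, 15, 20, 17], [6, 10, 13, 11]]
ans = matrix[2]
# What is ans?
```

matrix has 3 rows. Row 2 is [6, 10, 13, 11].

[6, 10, 13, 11]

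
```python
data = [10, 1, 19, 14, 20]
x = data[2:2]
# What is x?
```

data has length 5. The slice data[2:2] resolves to an empty index range, so the result is [].

[]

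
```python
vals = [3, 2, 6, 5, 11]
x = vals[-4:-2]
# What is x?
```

vals has length 5. The slice vals[-4:-2] selects indices [1, 2] (1->2, 2->6), giving [2, 6].

[2, 6]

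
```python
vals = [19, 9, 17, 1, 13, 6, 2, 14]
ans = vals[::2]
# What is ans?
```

vals has length 8. The slice vals[::2] selects indices [0, 2, 4, 6] (0->19, 2->17, 4->13, 6->2), giving [19, 17, 13, 2].

[19, 17, 13, 2]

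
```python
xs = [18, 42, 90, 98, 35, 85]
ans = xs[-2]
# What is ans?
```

xs has length 6. Negative index -2 maps to positive index 6 + (-2) = 4. xs[4] = 35.

35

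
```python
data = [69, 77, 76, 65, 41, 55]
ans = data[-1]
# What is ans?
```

data has length 6. Negative index -1 maps to positive index 6 + (-1) = 5. data[5] = 55.

55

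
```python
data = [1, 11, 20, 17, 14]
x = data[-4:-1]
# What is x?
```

data has length 5. The slice data[-4:-1] selects indices [1, 2, 3] (1->11, 2->20, 3->17), giving [11, 20, 17].

[11, 20, 17]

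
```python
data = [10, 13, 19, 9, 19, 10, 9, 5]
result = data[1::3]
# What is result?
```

data has length 8. The slice data[1::3] selects indices [1, 4, 7] (1->13, 4->19, 7->5), giving [13, 19, 5].

[13, 19, 5]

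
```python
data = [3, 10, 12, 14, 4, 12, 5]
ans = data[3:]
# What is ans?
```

data has length 7. The slice data[3:] selects indices [3, 4, 5, 6] (3->14, 4->4, 5->12, 6->5), giving [14, 4, 12, 5].

[14, 4, 12, 5]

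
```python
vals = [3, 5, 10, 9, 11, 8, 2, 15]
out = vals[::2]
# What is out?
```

vals has length 8. The slice vals[::2] selects indices [0, 2, 4, 6] (0->3, 2->10, 4->11, 6->2), giving [3, 10, 11, 2].

[3, 10, 11, 2]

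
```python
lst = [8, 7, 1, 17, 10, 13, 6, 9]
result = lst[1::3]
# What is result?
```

lst has length 8. The slice lst[1::3] selects indices [1, 4, 7] (1->7, 4->10, 7->9), giving [7, 10, 9].

[7, 10, 9]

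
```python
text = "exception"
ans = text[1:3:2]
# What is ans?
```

text has length 9. The slice text[1:3:2] selects indices [1] (1->'x'), giving 'x'.

'x'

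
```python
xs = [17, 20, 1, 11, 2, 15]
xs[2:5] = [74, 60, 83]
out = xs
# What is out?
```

xs starts as [17, 20, 1, 11, 2, 15] (length 6). The slice xs[2:5] covers indices [2, 3, 4] with values [1, 11, 2]. Replacing that slice with [74, 60, 83] (same length) produces [17, 20, 74, 60, 83, 15].

[17, 20, 74, 60, 83, 15]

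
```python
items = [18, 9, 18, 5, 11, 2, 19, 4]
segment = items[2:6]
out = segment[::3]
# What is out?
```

items has length 8. The slice items[2:6] selects indices [2, 3, 4, 5] (2->18, 3->5, 4->11, 5->2), giving [18, 5, 11, 2]. So segment = [18, 5, 11, 2]. segment has length 4. The slice segment[::3] selects indices [0, 3] (0->18, 3->2), giving [18, 2].

[18, 2]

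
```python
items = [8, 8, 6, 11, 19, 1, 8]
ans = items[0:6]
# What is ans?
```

items has length 7. The slice items[0:6] selects indices [0, 1, 2, 3, 4, 5] (0->8, 1->8, 2->6, 3->11, 4->19, 5->1), giving [8, 8, 6, 11, 19, 1].

[8, 8, 6, 11, 19, 1]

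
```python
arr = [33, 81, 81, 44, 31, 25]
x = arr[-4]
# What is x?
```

arr has length 6. Negative index -4 maps to positive index 6 + (-4) = 2. arr[2] = 81.

81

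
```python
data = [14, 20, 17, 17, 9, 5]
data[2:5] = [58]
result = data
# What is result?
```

data starts as [14, 20, 17, 17, 9, 5] (length 6). The slice data[2:5] covers indices [2, 3, 4] with values [17, 17, 9]. Replacing that slice with [58] (different length) produces [14, 20, 58, 5].

[14, 20, 58, 5]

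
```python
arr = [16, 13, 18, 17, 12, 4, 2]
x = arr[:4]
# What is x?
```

arr has length 7. The slice arr[:4] selects indices [0, 1, 2, 3] (0->16, 1->13, 2->18, 3->17), giving [16, 13, 18, 17].

[16, 13, 18, 17]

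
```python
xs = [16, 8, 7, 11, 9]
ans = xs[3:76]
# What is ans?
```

xs has length 5. The slice xs[3:76] selects indices [3, 4] (3->11, 4->9), giving [11, 9].

[11, 9]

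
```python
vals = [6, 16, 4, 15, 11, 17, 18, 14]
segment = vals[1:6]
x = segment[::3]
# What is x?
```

vals has length 8. The slice vals[1:6] selects indices [1, 2, 3, 4, 5] (1->16, 2->4, 3->15, 4->11, 5->17), giving [16, 4, 15, 11, 17]. So segment = [16, 4, 15, 11, 17]. segment has length 5. The slice segment[::3] selects indices [0, 3] (0->16, 3->11), giving [16, 11].

[16, 11]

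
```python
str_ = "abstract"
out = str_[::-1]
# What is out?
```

str_ has length 8. The slice str_[::-1] selects indices [7, 6, 5, 4, 3, 2, 1, 0] (7->'t', 6->'c', 5->'a', 4->'r', 3->'t', 2->'s', 1->'b', 0->'a'), giving 'tcartsba'.

'tcartsba'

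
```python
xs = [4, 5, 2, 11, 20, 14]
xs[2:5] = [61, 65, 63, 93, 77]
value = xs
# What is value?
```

xs starts as [4, 5, 2, 11, 20, 14] (length 6). The slice xs[2:5] covers indices [2, 3, 4] with values [2, 11, 20]. Replacing that slice with [61, 65, 63, 93, 77] (different length) produces [4, 5, 61, 65, 63, 93, 77, 14].

[4, 5, 61, 65, 63, 93, 77, 14]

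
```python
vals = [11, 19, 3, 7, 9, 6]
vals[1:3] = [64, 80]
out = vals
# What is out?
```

vals starts as [11, 19, 3, 7, 9, 6] (length 6). The slice vals[1:3] covers indices [1, 2] with values [19, 3]. Replacing that slice with [64, 80] (same length) produces [11, 64, 80, 7, 9, 6].

[11, 64, 80, 7, 9, 6]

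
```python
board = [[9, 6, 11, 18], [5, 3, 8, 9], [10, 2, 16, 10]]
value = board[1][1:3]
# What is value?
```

board[1] = [5, 3, 8, 9]. board[1] has length 4. The slice board[1][1:3] selects indices [1, 2] (1->3, 2->8), giving [3, 8].

[3, 8]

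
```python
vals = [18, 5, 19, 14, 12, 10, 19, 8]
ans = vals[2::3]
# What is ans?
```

vals has length 8. The slice vals[2::3] selects indices [2, 5] (2->19, 5->10), giving [19, 10].

[19, 10]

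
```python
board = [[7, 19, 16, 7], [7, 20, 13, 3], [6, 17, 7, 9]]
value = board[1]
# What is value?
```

board has 3 rows. Row 1 is [7, 20, 13, 3].

[7, 20, 13, 3]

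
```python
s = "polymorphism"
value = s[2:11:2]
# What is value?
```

s has length 12. The slice s[2:11:2] selects indices [2, 4, 6, 8, 10] (2->'l', 4->'m', 6->'r', 8->'h', 10->'s'), giving 'lmrhs'.

'lmrhs'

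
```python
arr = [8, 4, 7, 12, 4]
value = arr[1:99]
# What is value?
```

arr has length 5. The slice arr[1:99] selects indices [1, 2, 3, 4] (1->4, 2->7, 3->12, 4->4), giving [4, 7, 12, 4].

[4, 7, 12, 4]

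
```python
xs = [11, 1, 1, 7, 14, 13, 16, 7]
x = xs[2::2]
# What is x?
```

xs has length 8. The slice xs[2::2] selects indices [2, 4, 6] (2->1, 4->14, 6->16), giving [1, 14, 16].

[1, 14, 16]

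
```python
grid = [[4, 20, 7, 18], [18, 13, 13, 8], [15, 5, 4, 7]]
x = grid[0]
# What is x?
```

grid has 3 rows. Row 0 is [4, 20, 7, 18].

[4, 20, 7, 18]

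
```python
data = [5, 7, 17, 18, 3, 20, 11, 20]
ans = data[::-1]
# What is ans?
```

data has length 8. The slice data[::-1] selects indices [7, 6, 5, 4, 3, 2, 1, 0] (7->20, 6->11, 5->20, 4->3, 3->18, 2->17, 1->7, 0->5), giving [20, 11, 20, 3, 18, 17, 7, 5].

[20, 11, 20, 3, 18, 17, 7, 5]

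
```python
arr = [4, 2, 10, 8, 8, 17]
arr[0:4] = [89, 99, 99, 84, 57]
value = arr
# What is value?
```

arr starts as [4, 2, 10, 8, 8, 17] (length 6). The slice arr[0:4] covers indices [0, 1, 2, 3] with values [4, 2, 10, 8]. Replacing that slice with [89, 99, 99, 84, 57] (different length) produces [89, 99, 99, 84, 57, 8, 17].

[89, 99, 99, 84, 57, 8, 17]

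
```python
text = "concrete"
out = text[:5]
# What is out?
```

text has length 8. The slice text[:5] selects indices [0, 1, 2, 3, 4] (0->'c', 1->'o', 2->'n', 3->'c', 4->'r'), giving 'concr'.

'concr'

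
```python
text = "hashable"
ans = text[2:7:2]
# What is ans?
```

text has length 8. The slice text[2:7:2] selects indices [2, 4, 6] (2->'s', 4->'a', 6->'l'), giving 'sal'.

'sal'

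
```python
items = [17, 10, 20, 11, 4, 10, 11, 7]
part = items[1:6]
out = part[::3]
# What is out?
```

items has length 8. The slice items[1:6] selects indices [1, 2, 3, 4, 5] (1->10, 2->20, 3->11, 4->4, 5->10), giving [10, 20, 11, 4, 10]. So part = [10, 20, 11, 4, 10]. part has length 5. The slice part[::3] selects indices [0, 3] (0->10, 3->4), giving [10, 4].

[10, 4]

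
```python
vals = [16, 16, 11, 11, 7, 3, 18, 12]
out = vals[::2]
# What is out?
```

vals has length 8. The slice vals[::2] selects indices [0, 2, 4, 6] (0->16, 2->11, 4->7, 6->18), giving [16, 11, 7, 18].

[16, 11, 7, 18]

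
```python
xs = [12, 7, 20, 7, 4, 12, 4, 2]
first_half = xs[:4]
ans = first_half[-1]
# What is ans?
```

xs has length 8. The slice xs[:4] selects indices [0, 1, 2, 3] (0->12, 1->7, 2->20, 3->7), giving [12, 7, 20, 7]. So first_half = [12, 7, 20, 7]. Then first_half[-1] = 7.

7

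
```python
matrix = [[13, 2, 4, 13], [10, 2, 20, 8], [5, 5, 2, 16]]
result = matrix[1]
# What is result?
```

matrix has 3 rows. Row 1 is [10, 2, 20, 8].

[10, 2, 20, 8]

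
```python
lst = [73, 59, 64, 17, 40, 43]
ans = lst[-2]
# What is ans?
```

lst has length 6. Negative index -2 maps to positive index 6 + (-2) = 4. lst[4] = 40.

40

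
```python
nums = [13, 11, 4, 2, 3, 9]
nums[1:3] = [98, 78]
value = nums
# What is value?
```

nums starts as [13, 11, 4, 2, 3, 9] (length 6). The slice nums[1:3] covers indices [1, 2] with values [11, 4]. Replacing that slice with [98, 78] (same length) produces [13, 98, 78, 2, 3, 9].

[13, 98, 78, 2, 3, 9]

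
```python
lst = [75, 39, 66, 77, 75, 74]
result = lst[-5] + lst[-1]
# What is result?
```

lst has length 6. Negative index -5 maps to positive index 6 + (-5) = 1. lst[1] = 39.
lst has length 6. Negative index -1 maps to positive index 6 + (-1) = 5. lst[5] = 74.
Sum: 39 + 74 = 113.

113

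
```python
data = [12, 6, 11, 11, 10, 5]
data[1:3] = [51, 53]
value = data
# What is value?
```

data starts as [12, 6, 11, 11, 10, 5] (length 6). The slice data[1:3] covers indices [1, 2] with values [6, 11]. Replacing that slice with [51, 53] (same length) produces [12, 51, 53, 11, 10, 5].

[12, 51, 53, 11, 10, 5]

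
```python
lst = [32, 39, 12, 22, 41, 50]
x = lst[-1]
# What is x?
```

lst has length 6. Negative index -1 maps to positive index 6 + (-1) = 5. lst[5] = 50.

50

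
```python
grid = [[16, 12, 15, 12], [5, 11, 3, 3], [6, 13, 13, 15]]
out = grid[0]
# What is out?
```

grid has 3 rows. Row 0 is [16, 12, 15, 12].

[16, 12, 15, 12]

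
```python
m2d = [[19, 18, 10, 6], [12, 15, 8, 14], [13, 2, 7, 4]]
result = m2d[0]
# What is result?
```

m2d has 3 rows. Row 0 is [19, 18, 10, 6].

[19, 18, 10, 6]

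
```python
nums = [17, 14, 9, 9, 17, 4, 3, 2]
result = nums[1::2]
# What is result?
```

nums has length 8. The slice nums[1::2] selects indices [1, 3, 5, 7] (1->14, 3->9, 5->4, 7->2), giving [14, 9, 4, 2].

[14, 9, 4, 2]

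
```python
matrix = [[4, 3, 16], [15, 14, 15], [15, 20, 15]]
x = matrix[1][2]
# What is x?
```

matrix[1] = [15, 14, 15]. Taking column 2 of that row yields 15.

15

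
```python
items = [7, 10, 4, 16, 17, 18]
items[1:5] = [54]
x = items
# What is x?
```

items starts as [7, 10, 4, 16, 17, 18] (length 6). The slice items[1:5] covers indices [1, 2, 3, 4] with values [10, 4, 16, 17]. Replacing that slice with [54] (different length) produces [7, 54, 18].

[7, 54, 18]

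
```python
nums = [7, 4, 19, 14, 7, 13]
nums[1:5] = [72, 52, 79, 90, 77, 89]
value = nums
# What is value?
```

nums starts as [7, 4, 19, 14, 7, 13] (length 6). The slice nums[1:5] covers indices [1, 2, 3, 4] with values [4, 19, 14, 7]. Replacing that slice with [72, 52, 79, 90, 77, 89] (different length) produces [7, 72, 52, 79, 90, 77, 89, 13].

[7, 72, 52, 79, 90, 77, 89, 13]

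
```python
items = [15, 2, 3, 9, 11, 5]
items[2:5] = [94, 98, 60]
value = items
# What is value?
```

items starts as [15, 2, 3, 9, 11, 5] (length 6). The slice items[2:5] covers indices [2, 3, 4] with values [3, 9, 11]. Replacing that slice with [94, 98, 60] (same length) produces [15, 2, 94, 98, 60, 5].

[15, 2, 94, 98, 60, 5]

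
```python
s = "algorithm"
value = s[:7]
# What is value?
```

s has length 9. The slice s[:7] selects indices [0, 1, 2, 3, 4, 5, 6] (0->'a', 1->'l', 2->'g', 3->'o', 4->'r', 5->'i', 6->'t'), giving 'algorit'.

'algorit'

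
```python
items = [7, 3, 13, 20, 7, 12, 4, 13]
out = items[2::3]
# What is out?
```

items has length 8. The slice items[2::3] selects indices [2, 5] (2->13, 5->12), giving [13, 12].

[13, 12]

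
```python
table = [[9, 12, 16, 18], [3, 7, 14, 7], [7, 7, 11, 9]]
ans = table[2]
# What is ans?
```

table has 3 rows. Row 2 is [7, 7, 11, 9].

[7, 7, 11, 9]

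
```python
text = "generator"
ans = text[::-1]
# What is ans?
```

text has length 9. The slice text[::-1] selects indices [8, 7, 6, 5, 4, 3, 2, 1, 0] (8->'r', 7->'o', 6->'t', 5->'a', 4->'r', 3->'e', 2->'n', 1->'e', 0->'g'), giving 'rotareneg'.

'rotareneg'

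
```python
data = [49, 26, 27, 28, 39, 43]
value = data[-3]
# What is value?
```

data has length 6. Negative index -3 maps to positive index 6 + (-3) = 3. data[3] = 28.

28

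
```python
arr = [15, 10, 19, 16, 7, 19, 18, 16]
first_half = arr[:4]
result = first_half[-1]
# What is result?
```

arr has length 8. The slice arr[:4] selects indices [0, 1, 2, 3] (0->15, 1->10, 2->19, 3->16), giving [15, 10, 19, 16]. So first_half = [15, 10, 19, 16]. Then first_half[-1] = 16.

16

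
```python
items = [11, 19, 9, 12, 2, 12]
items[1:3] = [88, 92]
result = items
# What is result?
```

items starts as [11, 19, 9, 12, 2, 12] (length 6). The slice items[1:3] covers indices [1, 2] with values [19, 9]. Replacing that slice with [88, 92] (same length) produces [11, 88, 92, 12, 2, 12].

[11, 88, 92, 12, 2, 12]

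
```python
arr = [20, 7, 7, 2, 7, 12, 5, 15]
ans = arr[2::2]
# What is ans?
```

arr has length 8. The slice arr[2::2] selects indices [2, 4, 6] (2->7, 4->7, 6->5), giving [7, 7, 5].

[7, 7, 5]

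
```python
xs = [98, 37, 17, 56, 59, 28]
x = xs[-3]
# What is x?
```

xs has length 6. Negative index -3 maps to positive index 6 + (-3) = 3. xs[3] = 56.

56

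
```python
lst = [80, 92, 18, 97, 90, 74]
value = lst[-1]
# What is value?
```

lst has length 6. Negative index -1 maps to positive index 6 + (-1) = 5. lst[5] = 74.

74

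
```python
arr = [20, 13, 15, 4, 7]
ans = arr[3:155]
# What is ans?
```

arr has length 5. The slice arr[3:155] selects indices [3, 4] (3->4, 4->7), giving [4, 7].

[4, 7]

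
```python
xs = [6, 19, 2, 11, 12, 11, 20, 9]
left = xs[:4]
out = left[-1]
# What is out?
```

xs has length 8. The slice xs[:4] selects indices [0, 1, 2, 3] (0->6, 1->19, 2->2, 3->11), giving [6, 19, 2, 11]. So left = [6, 19, 2, 11]. Then left[-1] = 11.

11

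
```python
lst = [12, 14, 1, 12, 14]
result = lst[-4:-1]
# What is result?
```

lst has length 5. The slice lst[-4:-1] selects indices [1, 2, 3] (1->14, 2->1, 3->12), giving [14, 1, 12].

[14, 1, 12]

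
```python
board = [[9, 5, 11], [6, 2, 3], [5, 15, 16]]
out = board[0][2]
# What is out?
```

board[0] = [9, 5, 11]. Taking column 2 of that row yields 11.

11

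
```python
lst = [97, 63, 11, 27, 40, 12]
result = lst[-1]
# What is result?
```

lst has length 6. Negative index -1 maps to positive index 6 + (-1) = 5. lst[5] = 12.

12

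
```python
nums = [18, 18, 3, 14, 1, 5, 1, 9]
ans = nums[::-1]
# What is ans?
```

nums has length 8. The slice nums[::-1] selects indices [7, 6, 5, 4, 3, 2, 1, 0] (7->9, 6->1, 5->5, 4->1, 3->14, 2->3, 1->18, 0->18), giving [9, 1, 5, 1, 14, 3, 18, 18].

[9, 1, 5, 1, 14, 3, 18, 18]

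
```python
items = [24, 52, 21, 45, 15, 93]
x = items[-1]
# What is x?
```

items has length 6. Negative index -1 maps to positive index 6 + (-1) = 5. items[5] = 93.

93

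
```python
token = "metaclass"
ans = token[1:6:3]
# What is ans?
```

token has length 9. The slice token[1:6:3] selects indices [1, 4] (1->'e', 4->'c'), giving 'ec'.

'ec'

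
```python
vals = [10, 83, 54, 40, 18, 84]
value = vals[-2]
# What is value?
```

vals has length 6. Negative index -2 maps to positive index 6 + (-2) = 4. vals[4] = 18.

18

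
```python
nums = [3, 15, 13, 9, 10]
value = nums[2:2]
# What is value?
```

nums has length 5. The slice nums[2:2] resolves to an empty index range, so the result is [].

[]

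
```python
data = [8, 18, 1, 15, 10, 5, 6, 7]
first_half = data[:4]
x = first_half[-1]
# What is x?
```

data has length 8. The slice data[:4] selects indices [0, 1, 2, 3] (0->8, 1->18, 2->1, 3->15), giving [8, 18, 1, 15]. So first_half = [8, 18, 1, 15]. Then first_half[-1] = 15.

15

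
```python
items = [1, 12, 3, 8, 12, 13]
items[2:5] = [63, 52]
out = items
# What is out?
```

items starts as [1, 12, 3, 8, 12, 13] (length 6). The slice items[2:5] covers indices [2, 3, 4] with values [3, 8, 12]. Replacing that slice with [63, 52] (different length) produces [1, 12, 63, 52, 13].

[1, 12, 63, 52, 13]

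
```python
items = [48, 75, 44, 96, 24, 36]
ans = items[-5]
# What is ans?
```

items has length 6. Negative index -5 maps to positive index 6 + (-5) = 1. items[1] = 75.

75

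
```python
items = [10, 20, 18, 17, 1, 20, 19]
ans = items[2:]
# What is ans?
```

items has length 7. The slice items[2:] selects indices [2, 3, 4, 5, 6] (2->18, 3->17, 4->1, 5->20, 6->19), giving [18, 17, 1, 20, 19].

[18, 17, 1, 20, 19]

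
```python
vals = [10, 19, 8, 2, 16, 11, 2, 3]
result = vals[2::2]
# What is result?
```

vals has length 8. The slice vals[2::2] selects indices [2, 4, 6] (2->8, 4->16, 6->2), giving [8, 16, 2].

[8, 16, 2]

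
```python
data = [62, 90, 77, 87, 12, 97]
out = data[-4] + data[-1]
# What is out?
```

data has length 6. Negative index -4 maps to positive index 6 + (-4) = 2. data[2] = 77.
data has length 6. Negative index -1 maps to positive index 6 + (-1) = 5. data[5] = 97.
Sum: 77 + 97 = 174.

174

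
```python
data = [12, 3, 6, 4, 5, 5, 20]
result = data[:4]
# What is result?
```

data has length 7. The slice data[:4] selects indices [0, 1, 2, 3] (0->12, 1->3, 2->6, 3->4), giving [12, 3, 6, 4].

[12, 3, 6, 4]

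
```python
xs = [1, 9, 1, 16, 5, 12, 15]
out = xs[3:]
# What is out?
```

xs has length 7. The slice xs[3:] selects indices [3, 4, 5, 6] (3->16, 4->5, 5->12, 6->15), giving [16, 5, 12, 15].

[16, 5, 12, 15]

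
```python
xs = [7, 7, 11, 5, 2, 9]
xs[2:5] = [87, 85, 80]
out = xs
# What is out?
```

xs starts as [7, 7, 11, 5, 2, 9] (length 6). The slice xs[2:5] covers indices [2, 3, 4] with values [11, 5, 2]. Replacing that slice with [87, 85, 80] (same length) produces [7, 7, 87, 85, 80, 9].

[7, 7, 87, 85, 80, 9]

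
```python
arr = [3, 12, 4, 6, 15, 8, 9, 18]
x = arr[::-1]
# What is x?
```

arr has length 8. The slice arr[::-1] selects indices [7, 6, 5, 4, 3, 2, 1, 0] (7->18, 6->9, 5->8, 4->15, 3->6, 2->4, 1->12, 0->3), giving [18, 9, 8, 15, 6, 4, 12, 3].

[18, 9, 8, 15, 6, 4, 12, 3]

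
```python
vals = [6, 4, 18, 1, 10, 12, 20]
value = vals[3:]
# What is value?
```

vals has length 7. The slice vals[3:] selects indices [3, 4, 5, 6] (3->1, 4->10, 5->12, 6->20), giving [1, 10, 12, 20].

[1, 10, 12, 20]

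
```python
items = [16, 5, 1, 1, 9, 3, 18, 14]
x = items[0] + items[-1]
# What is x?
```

items has length 8. items[0] = 16.
items has length 8. Negative index -1 maps to positive index 8 + (-1) = 7. items[7] = 14.
Sum: 16 + 14 = 30.

30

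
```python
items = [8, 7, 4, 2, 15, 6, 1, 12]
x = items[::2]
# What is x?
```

items has length 8. The slice items[::2] selects indices [0, 2, 4, 6] (0->8, 2->4, 4->15, 6->1), giving [8, 4, 15, 1].

[8, 4, 15, 1]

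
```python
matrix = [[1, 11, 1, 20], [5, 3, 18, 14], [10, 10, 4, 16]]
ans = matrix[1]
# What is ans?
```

matrix has 3 rows. Row 1 is [5, 3, 18, 14].

[5, 3, 18, 14]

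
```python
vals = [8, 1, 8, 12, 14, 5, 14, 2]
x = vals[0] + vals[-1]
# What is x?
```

vals has length 8. vals[0] = 8.
vals has length 8. Negative index -1 maps to positive index 8 + (-1) = 7. vals[7] = 2.
Sum: 8 + 2 = 10.

10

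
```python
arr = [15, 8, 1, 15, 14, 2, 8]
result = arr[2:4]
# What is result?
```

arr has length 7. The slice arr[2:4] selects indices [2, 3] (2->1, 3->15), giving [1, 15].

[1, 15]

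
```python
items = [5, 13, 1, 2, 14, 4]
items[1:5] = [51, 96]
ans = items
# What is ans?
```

items starts as [5, 13, 1, 2, 14, 4] (length 6). The slice items[1:5] covers indices [1, 2, 3, 4] with values [13, 1, 2, 14]. Replacing that slice with [51, 96] (different length) produces [5, 51, 96, 4].

[5, 51, 96, 4]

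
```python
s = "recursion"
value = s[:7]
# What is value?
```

s has length 9. The slice s[:7] selects indices [0, 1, 2, 3, 4, 5, 6] (0->'r', 1->'e', 2->'c', 3->'u', 4->'r', 5->'s', 6->'i'), giving 'recursi'.

'recursi'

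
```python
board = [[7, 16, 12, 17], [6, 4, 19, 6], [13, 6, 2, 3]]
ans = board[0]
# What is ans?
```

board has 3 rows. Row 0 is [7, 16, 12, 17].

[7, 16, 12, 17]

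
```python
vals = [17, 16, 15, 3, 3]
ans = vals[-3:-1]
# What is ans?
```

vals has length 5. The slice vals[-3:-1] selects indices [2, 3] (2->15, 3->3), giving [15, 3].

[15, 3]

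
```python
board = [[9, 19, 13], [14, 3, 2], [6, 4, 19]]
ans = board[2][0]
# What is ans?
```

board[2] = [6, 4, 19]. Taking column 0 of that row yields 6.

6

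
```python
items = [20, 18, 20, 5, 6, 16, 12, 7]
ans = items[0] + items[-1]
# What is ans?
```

items has length 8. items[0] = 20.
items has length 8. Negative index -1 maps to positive index 8 + (-1) = 7. items[7] = 7.
Sum: 20 + 7 = 27.

27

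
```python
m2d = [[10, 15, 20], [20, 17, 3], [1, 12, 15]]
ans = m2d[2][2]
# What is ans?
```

m2d[2] = [1, 12, 15]. Taking column 2 of that row yields 15.

15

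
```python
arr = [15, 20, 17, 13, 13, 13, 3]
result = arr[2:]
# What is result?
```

arr has length 7. The slice arr[2:] selects indices [2, 3, 4, 5, 6] (2->17, 3->13, 4->13, 5->13, 6->3), giving [17, 13, 13, 13, 3].

[17, 13, 13, 13, 3]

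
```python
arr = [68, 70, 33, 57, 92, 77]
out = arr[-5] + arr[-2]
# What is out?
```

arr has length 6. Negative index -5 maps to positive index 6 + (-5) = 1. arr[1] = 70.
arr has length 6. Negative index -2 maps to positive index 6 + (-2) = 4. arr[4] = 92.
Sum: 70 + 92 = 162.

162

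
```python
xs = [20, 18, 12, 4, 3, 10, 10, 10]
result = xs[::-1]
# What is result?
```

xs has length 8. The slice xs[::-1] selects indices [7, 6, 5, 4, 3, 2, 1, 0] (7->10, 6->10, 5->10, 4->3, 3->4, 2->12, 1->18, 0->20), giving [10, 10, 10, 3, 4, 12, 18, 20].

[10, 10, 10, 3, 4, 12, 18, 20]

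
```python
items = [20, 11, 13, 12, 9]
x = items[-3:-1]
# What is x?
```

items has length 5. The slice items[-3:-1] selects indices [2, 3] (2->13, 3->12), giving [13, 12].

[13, 12]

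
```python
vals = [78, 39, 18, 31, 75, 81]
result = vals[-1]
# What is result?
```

vals has length 6. Negative index -1 maps to positive index 6 + (-1) = 5. vals[5] = 81.

81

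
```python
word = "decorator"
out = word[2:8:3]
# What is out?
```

word has length 9. The slice word[2:8:3] selects indices [2, 5] (2->'c', 5->'a'), giving 'ca'.

'ca'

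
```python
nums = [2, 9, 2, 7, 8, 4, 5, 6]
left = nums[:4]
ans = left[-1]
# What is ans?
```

nums has length 8. The slice nums[:4] selects indices [0, 1, 2, 3] (0->2, 1->9, 2->2, 3->7), giving [2, 9, 2, 7]. So left = [2, 9, 2, 7]. Then left[-1] = 7.

7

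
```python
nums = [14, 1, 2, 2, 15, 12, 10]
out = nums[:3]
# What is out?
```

nums has length 7. The slice nums[:3] selects indices [0, 1, 2] (0->14, 1->1, 2->2), giving [14, 1, 2].

[14, 1, 2]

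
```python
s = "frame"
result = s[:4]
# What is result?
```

s has length 5. The slice s[:4] selects indices [0, 1, 2, 3] (0->'f', 1->'r', 2->'a', 3->'m'), giving 'fram'.

'fram'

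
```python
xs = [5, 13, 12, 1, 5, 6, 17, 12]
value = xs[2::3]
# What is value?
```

xs has length 8. The slice xs[2::3] selects indices [2, 5] (2->12, 5->6), giving [12, 6].

[12, 6]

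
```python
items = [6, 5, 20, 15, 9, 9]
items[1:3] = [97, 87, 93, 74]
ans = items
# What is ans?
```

items starts as [6, 5, 20, 15, 9, 9] (length 6). The slice items[1:3] covers indices [1, 2] with values [5, 20]. Replacing that slice with [97, 87, 93, 74] (different length) produces [6, 97, 87, 93, 74, 15, 9, 9].

[6, 97, 87, 93, 74, 15, 9, 9]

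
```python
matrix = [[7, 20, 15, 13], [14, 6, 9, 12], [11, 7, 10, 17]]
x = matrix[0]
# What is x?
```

matrix has 3 rows. Row 0 is [7, 20, 15, 13].

[7, 20, 15, 13]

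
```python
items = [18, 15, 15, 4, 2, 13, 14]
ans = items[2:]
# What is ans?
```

items has length 7. The slice items[2:] selects indices [2, 3, 4, 5, 6] (2->15, 3->4, 4->2, 5->13, 6->14), giving [15, 4, 2, 13, 14].

[15, 4, 2, 13, 14]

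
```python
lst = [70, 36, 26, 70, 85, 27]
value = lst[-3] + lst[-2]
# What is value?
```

lst has length 6. Negative index -3 maps to positive index 6 + (-3) = 3. lst[3] = 70.
lst has length 6. Negative index -2 maps to positive index 6 + (-2) = 4. lst[4] = 85.
Sum: 70 + 85 = 155.

155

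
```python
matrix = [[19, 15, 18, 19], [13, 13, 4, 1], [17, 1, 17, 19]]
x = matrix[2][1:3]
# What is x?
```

matrix[2] = [17, 1, 17, 19]. matrix[2] has length 4. The slice matrix[2][1:3] selects indices [1, 2] (1->1, 2->17), giving [1, 17].

[1, 17]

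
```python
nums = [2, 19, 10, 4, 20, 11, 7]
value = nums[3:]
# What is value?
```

nums has length 7. The slice nums[3:] selects indices [3, 4, 5, 6] (3->4, 4->20, 5->11, 6->7), giving [4, 20, 11, 7].

[4, 20, 11, 7]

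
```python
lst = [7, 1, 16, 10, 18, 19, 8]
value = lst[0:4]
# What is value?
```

lst has length 7. The slice lst[0:4] selects indices [0, 1, 2, 3] (0->7, 1->1, 2->16, 3->10), giving [7, 1, 16, 10].

[7, 1, 16, 10]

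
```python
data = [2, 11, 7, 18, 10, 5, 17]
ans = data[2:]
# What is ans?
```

data has length 7. The slice data[2:] selects indices [2, 3, 4, 5, 6] (2->7, 3->18, 4->10, 5->5, 6->17), giving [7, 18, 10, 5, 17].

[7, 18, 10, 5, 17]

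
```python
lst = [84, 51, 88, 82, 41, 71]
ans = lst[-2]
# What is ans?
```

lst has length 6. Negative index -2 maps to positive index 6 + (-2) = 4. lst[4] = 41.

41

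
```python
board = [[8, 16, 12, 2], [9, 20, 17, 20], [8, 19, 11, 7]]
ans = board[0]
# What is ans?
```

board has 3 rows. Row 0 is [8, 16, 12, 2].

[8, 16, 12, 2]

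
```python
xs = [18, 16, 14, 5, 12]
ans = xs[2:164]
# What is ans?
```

xs has length 5. The slice xs[2:164] selects indices [2, 3, 4] (2->14, 3->5, 4->12), giving [14, 5, 12].

[14, 5, 12]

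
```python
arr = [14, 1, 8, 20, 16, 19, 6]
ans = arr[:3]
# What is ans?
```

arr has length 7. The slice arr[:3] selects indices [0, 1, 2] (0->14, 1->1, 2->8), giving [14, 1, 8].

[14, 1, 8]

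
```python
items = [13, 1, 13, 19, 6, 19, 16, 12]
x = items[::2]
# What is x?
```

items has length 8. The slice items[::2] selects indices [0, 2, 4, 6] (0->13, 2->13, 4->6, 6->16), giving [13, 13, 6, 16].

[13, 13, 6, 16]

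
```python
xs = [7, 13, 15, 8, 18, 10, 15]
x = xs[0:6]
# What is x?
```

xs has length 7. The slice xs[0:6] selects indices [0, 1, 2, 3, 4, 5] (0->7, 1->13, 2->15, 3->8, 4->18, 5->10), giving [7, 13, 15, 8, 18, 10].

[7, 13, 15, 8, 18, 10]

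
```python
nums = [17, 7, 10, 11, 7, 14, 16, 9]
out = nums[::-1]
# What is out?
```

nums has length 8. The slice nums[::-1] selects indices [7, 6, 5, 4, 3, 2, 1, 0] (7->9, 6->16, 5->14, 4->7, 3->11, 2->10, 1->7, 0->17), giving [9, 16, 14, 7, 11, 10, 7, 17].

[9, 16, 14, 7, 11, 10, 7, 17]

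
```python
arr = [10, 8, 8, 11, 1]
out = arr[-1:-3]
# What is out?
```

arr has length 5. The slice arr[-1:-3] resolves to an empty index range, so the result is [].

[]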